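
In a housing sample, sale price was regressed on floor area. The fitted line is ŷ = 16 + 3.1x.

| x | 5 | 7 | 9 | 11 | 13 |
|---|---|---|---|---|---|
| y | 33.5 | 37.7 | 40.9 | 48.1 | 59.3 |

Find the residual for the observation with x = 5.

ŷ = 16 + 3.1·5 = 31.5
r = 33.5 − 31.5 = 2

r = 2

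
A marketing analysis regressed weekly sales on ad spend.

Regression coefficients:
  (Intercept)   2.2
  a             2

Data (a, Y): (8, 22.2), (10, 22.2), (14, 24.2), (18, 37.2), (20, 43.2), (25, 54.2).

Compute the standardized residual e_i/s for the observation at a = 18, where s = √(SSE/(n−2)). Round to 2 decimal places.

-0.26

a=8: Ŷ = 2.2 + 2·8 = 18.2; e = 22.2 − 18.2 = 4
a=10: Ŷ = 2.2 + 2·10 = 22.2; e = 22.2 − 22.2 = 0
a=14: Ŷ = 2.2 + 2·14 = 30.2; e = 24.2 − 30.2 = -6
a=18: Ŷ = 2.2 + 2·18 = 38.2; e = 37.2 − 38.2 = -1
a=20: Ŷ = 2.2 + 2·20 = 42.2; e = 43.2 − 42.2 = 1
a=25: Ŷ = 2.2 + 2·25 = 52.2; e = 54.2 − 52.2 = 2
SSE = 16 + 0 + 36 + 1 + 1 + 4 = 58
s = √(58/4) = 3.80789
e/s = -1 / 3.80789 = -0.26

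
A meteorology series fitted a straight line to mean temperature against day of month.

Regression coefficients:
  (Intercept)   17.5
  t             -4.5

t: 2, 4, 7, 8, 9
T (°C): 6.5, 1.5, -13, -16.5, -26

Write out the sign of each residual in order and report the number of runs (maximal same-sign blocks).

t=2: ŷ = 17.5 − 4.5·2 = 8.5; r = 6.5 − 8.5 = -2
t=4: ŷ = 17.5 − 4.5·4 = -0.5; r = 1.5 − (-0.5) = 2
t=7: ŷ = 17.5 − 4.5·7 = -14; r = -13 − (-14) = 1
t=8: ŷ = 17.5 − 4.5·8 = -18.5; r = -16.5 − (-18.5) = 2
t=9: ŷ = 17.5 − 4.5·9 = -23; r = -26 − (-23) = -3
Signs: − + + + −
Runs: −×1, +×3, −×1 → 3

3 runs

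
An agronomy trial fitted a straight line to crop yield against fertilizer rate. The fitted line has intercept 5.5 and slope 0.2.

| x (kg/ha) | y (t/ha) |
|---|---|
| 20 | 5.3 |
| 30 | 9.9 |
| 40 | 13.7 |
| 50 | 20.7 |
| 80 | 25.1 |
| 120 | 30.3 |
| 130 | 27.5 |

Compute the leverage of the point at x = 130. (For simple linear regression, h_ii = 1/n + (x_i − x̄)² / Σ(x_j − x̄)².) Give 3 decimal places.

h = 0.485

x̄ = (20 + 30 + 40 + 50 + 80 + 120 + 130)/7 = 67.1429
Σ(x − x̄)² = 2222.45 + 1379.59 + 736.735 + 293.878 + 165.306 + 2793.88 + 3951.02 = 11542.9
h = 1/7 + (62.8571)²/11542.9 = 0.142857 + 0.342291 = 0.485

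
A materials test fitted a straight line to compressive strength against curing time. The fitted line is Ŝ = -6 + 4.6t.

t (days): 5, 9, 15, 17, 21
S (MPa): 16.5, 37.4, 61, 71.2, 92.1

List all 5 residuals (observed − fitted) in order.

t=5: Ŝ = -6 + 4.6·5 = 17; r = 16.5 − 17 = -0.5
t=9: Ŝ = -6 + 4.6·9 = 35.4; r = 37.4 − 35.4 = 2
t=15: Ŝ = -6 + 4.6·15 = 63; r = 61 − 63 = -2
t=17: Ŝ = -6 + 4.6·17 = 72.2; r = 71.2 − 72.2 = -1
t=21: Ŝ = -6 + 4.6·21 = 90.6; r = 92.1 − 90.6 = 1.5

-0.5, 2, -2, -1, 1.5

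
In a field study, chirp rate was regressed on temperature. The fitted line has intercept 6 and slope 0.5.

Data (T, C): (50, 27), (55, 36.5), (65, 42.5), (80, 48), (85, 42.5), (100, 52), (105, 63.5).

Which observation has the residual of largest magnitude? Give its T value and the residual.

T = 85, r = -6

T=50: Ĉ = 6 + 0.5·50 = 31; r = 27 − 31 = -4
T=55: Ĉ = 6 + 0.5·55 = 33.5; r = 36.5 − 33.5 = 3
T=65: Ĉ = 6 + 0.5·65 = 38.5; r = 42.5 − 38.5 = 4
T=80: Ĉ = 6 + 0.5·80 = 46; r = 48 − 46 = 2
T=85: Ĉ = 6 + 0.5·85 = 48.5; r = 42.5 − 48.5 = -6
T=100: Ĉ = 6 + 0.5·100 = 56; r = 52 − 56 = -4
T=105: Ĉ = 6 + 0.5·105 = 58.5; r = 63.5 − 58.5 = 5
Largest |r| is 6 at T = 85, residual -6.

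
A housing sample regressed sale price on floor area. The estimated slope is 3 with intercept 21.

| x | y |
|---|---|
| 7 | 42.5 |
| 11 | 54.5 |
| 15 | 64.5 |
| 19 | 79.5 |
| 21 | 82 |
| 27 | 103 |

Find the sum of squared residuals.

x=7: ŷ = 21 + 3·7 = 42; e = 42.5 − 42 = 0.5
x=11: ŷ = 21 + 3·11 = 54; e = 54.5 − 54 = 0.5
x=15: ŷ = 21 + 3·15 = 66; e = 64.5 − 66 = -1.5
x=19: ŷ = 21 + 3·19 = 78; e = 79.5 − 78 = 1.5
x=21: ŷ = 21 + 3·21 = 84; e = 82 − 84 = -2
x=27: ŷ = 21 + 3·27 = 102; e = 103 − 102 = 1
SSE = 0.25 + 0.25 + 2.25 + 2.25 + 4 + 1 = 10

SSE = 10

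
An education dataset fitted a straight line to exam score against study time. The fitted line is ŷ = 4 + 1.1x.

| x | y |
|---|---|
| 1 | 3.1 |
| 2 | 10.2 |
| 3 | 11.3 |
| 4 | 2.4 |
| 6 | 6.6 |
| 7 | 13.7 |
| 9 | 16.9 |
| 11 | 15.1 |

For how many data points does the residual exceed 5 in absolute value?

x=1: ŷ = 4 + 1.1·1 = 5.1; e = 3.1 − 5.1 = -2
x=2: ŷ = 4 + 1.1·2 = 6.2; e = 10.2 − 6.2 = 4
x=3: ŷ = 4 + 1.1·3 = 7.3; e = 11.3 − 7.3 = 4
x=4: ŷ = 4 + 1.1·4 = 8.4; e = 2.4 − 8.4 = -6
x=6: ŷ = 4 + 1.1·6 = 10.6; e = 6.6 − 10.6 = -4
x=7: ŷ = 4 + 1.1·7 = 11.7; e = 13.7 − 11.7 = 2
x=9: ŷ = 4 + 1.1·9 = 13.9; e = 16.9 − 13.9 = 3
x=11: ŷ = 4 + 1.1·11 = 16.1; e = 15.1 − 16.1 = -1
|e| > 5: x=4 (|e|=6) → 1

1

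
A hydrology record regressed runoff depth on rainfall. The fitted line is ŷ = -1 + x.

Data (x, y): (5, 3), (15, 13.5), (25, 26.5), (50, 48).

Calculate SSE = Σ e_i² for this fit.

x=5: ŷ = -1 + 5 = 4; e = 3 − 4 = -1
x=15: ŷ = -1 + 15 = 14; e = 13.5 − 14 = -0.5
x=25: ŷ = -1 + 25 = 24; e = 26.5 − 24 = 2.5
x=50: ŷ = -1 + 50 = 49; e = 48 − 49 = -1
SSE = 1 + 0.25 + 6.25 + 1 = 8.5

SSE = 8.5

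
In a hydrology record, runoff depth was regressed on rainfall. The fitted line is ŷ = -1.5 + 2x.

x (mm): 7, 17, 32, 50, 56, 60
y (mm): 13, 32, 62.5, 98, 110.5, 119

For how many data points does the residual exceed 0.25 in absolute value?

x=7: ŷ = -1.5 + 2·7 = 12.5; r = 13 − 12.5 = 0.5
x=17: ŷ = -1.5 + 2·17 = 32.5; r = 32 − 32.5 = -0.5
x=32: ŷ = -1.5 + 2·32 = 62.5; r = 62.5 − 62.5 = 0
x=50: ŷ = -1.5 + 2·50 = 98.5; r = 98 − 98.5 = -0.5
x=56: ŷ = -1.5 + 2·56 = 110.5; r = 110.5 − 110.5 = 0
x=60: ŷ = -1.5 + 2·60 = 118.5; r = 119 − 118.5 = 0.5
|r| > 0.25: x=7 (|r|=0.5), x=17 (|r|=0.5), x=50 (|r|=0.5), x=60 (|r|=0.5) → 4

4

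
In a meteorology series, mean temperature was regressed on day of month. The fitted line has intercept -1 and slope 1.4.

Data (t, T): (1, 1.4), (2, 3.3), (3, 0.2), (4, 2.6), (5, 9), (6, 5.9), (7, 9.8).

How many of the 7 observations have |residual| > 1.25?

t=1: ŷ = -1 + 1.4·1 = 0.4; r = 1.4 − 0.4 = 1
t=2: ŷ = -1 + 1.4·2 = 1.8; r = 3.3 − 1.8 = 1.5
t=3: ŷ = -1 + 1.4·3 = 3.2; r = 0.2 − 3.2 = -3
t=4: ŷ = -1 + 1.4·4 = 4.6; r = 2.6 − 4.6 = -2
t=5: ŷ = -1 + 1.4·5 = 6; r = 9 − 6 = 3
t=6: ŷ = -1 + 1.4·6 = 7.4; r = 5.9 − 7.4 = -1.5
t=7: ŷ = -1 + 1.4·7 = 8.8; r = 9.8 − 8.8 = 1
|r| > 1.25: t=2 (|r|=1.5), t=3 (|r|=3), t=4 (|r|=2), t=5 (|r|=3), t=6 (|r|=1.5) → 5

5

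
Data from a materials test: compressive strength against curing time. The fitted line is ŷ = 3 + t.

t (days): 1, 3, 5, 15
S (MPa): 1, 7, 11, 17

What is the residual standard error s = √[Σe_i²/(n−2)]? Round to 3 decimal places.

t=1: ŷ = 3 + 1 = 4; e = 1 − 4 = -3
t=3: ŷ = 3 + 3 = 6; e = 7 − 6 = 1
t=5: ŷ = 3 + 5 = 8; e = 11 − 8 = 3
t=15: ŷ = 3 + 15 = 18; e = 17 − 18 = -1
SSE = 9 + 1 + 9 + 1 = 20
s = √(20/2) = √10 ≈ 3.162

s = 3.162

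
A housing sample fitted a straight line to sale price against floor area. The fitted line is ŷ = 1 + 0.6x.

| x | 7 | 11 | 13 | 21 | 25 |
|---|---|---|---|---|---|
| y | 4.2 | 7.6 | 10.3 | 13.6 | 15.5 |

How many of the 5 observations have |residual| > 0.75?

x=7: ŷ = 1 + 0.6·7 = 5.2; e = 4.2 − 5.2 = -1
x=11: ŷ = 1 + 0.6·11 = 7.6; e = 7.6 − 7.6 = 0
x=13: ŷ = 1 + 0.6·13 = 8.8; e = 10.3 − 8.8 = 1.5
x=21: ŷ = 1 + 0.6·21 = 13.6; e = 13.6 − 13.6 = 0
x=25: ŷ = 1 + 0.6·25 = 16; e = 15.5 − 16 = -0.5
|e| > 0.75: x=7 (|e|=1), x=13 (|e|=1.5) → 2

2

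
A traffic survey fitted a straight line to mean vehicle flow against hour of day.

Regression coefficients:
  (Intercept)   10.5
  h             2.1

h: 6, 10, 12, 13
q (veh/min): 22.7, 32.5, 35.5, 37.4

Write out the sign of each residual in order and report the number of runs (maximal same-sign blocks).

h=6: q̂ = 10.5 + 2.1·6 = 23.1; r = 22.7 − 23.1 = -0.4
h=10: q̂ = 10.5 + 2.1·10 = 31.5; r = 32.5 − 31.5 = 1
h=12: q̂ = 10.5 + 2.1·12 = 35.7; r = 35.5 − 35.7 = -0.2
h=13: q̂ = 10.5 + 2.1·13 = 37.8; r = 37.4 − 37.8 = -0.4
Signs: − + − −
Runs: −×1, +×1, −×2 → 3

3 runs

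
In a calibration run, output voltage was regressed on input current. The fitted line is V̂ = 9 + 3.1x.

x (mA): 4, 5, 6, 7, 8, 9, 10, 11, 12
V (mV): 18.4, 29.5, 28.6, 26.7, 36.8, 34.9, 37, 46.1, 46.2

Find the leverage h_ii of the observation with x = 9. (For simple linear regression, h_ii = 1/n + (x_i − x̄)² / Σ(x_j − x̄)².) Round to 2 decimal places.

x̄ = (4 + 5 + 6 + 7 + 8 + 9 + 10 + 11 + 12)/9 = 8
Σ(x − x̄)² = 16 + 9 + 4 + 1 + 0 + 1 + 4 + 9 + 16 = 60
h = 1/9 + (1)²/60 = 0.111111 + 0.0166667 = 0.13

h = 0.13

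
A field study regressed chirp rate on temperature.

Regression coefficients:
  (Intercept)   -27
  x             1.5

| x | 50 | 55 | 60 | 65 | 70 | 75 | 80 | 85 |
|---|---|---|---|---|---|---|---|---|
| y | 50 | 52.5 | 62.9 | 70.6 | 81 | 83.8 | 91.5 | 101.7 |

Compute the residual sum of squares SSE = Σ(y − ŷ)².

x=50: ŷ = -27 + 1.5·50 = 48; r = 50 − 48 = 2
x=55: ŷ = -27 + 1.5·55 = 55.5; r = 52.5 − 55.5 = -3
x=60: ŷ = -27 + 1.5·60 = 63; r = 62.9 − 63 = -0.1
x=65: ŷ = -27 + 1.5·65 = 70.5; r = 70.6 − 70.5 = 0.1
x=70: ŷ = -27 + 1.5·70 = 78; r = 81 − 78 = 3
x=75: ŷ = -27 + 1.5·75 = 85.5; r = 83.8 − 85.5 = -1.7
x=80: ŷ = -27 + 1.5·80 = 93; r = 91.5 − 93 = -1.5
x=85: ŷ = -27 + 1.5·85 = 100.5; r = 101.7 − 100.5 = 1.2
SSE = 4 + 9 + 0.01 + 0.01 + 9 + 2.89 + 2.25 + 1.44 = 28.6

SSE = 28.6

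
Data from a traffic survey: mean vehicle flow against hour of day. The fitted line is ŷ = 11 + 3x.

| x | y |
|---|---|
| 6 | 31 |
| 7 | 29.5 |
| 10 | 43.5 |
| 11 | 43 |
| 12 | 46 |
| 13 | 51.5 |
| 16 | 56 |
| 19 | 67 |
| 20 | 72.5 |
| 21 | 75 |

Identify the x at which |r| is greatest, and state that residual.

x=6: ŷ = 11 + 3·6 = 29; r = 31 − 29 = 2
x=7: ŷ = 11 + 3·7 = 32; r = 29.5 − 32 = -2.5
x=10: ŷ = 11 + 3·10 = 41; r = 43.5 − 41 = 2.5
x=11: ŷ = 11 + 3·11 = 44; r = 43 − 44 = -1
x=12: ŷ = 11 + 3·12 = 47; r = 46 − 47 = -1
x=13: ŷ = 11 + 3·13 = 50; r = 51.5 − 50 = 1.5
x=16: ŷ = 11 + 3·16 = 59; r = 56 − 59 = -3
x=19: ŷ = 11 + 3·19 = 68; r = 67 − 68 = -1
x=20: ŷ = 11 + 3·20 = 71; r = 72.5 − 71 = 1.5
x=21: ŷ = 11 + 3·21 = 74; r = 75 − 74 = 1
Largest |r| is 3 at x = 16, residual -3.

x = 16, r = -3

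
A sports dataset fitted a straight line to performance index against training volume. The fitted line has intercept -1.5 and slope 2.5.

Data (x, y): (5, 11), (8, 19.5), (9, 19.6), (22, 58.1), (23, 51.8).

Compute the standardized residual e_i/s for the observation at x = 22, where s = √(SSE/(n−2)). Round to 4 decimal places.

1.2329

x=5: ŷ = -1.5 + 2.5·5 = 11; e = 11 − 11 = 0
x=8: ŷ = -1.5 + 2.5·8 = 18.5; e = 19.5 − 18.5 = 1
x=9: ŷ = -1.5 + 2.5·9 = 21; e = 19.6 − 21 = -1.4
x=22: ŷ = -1.5 + 2.5·22 = 53.5; e = 58.1 − 53.5 = 4.6
x=23: ŷ = -1.5 + 2.5·23 = 56; e = 51.8 − 56 = -4.2
SSE = 0 + 1 + 1.96 + 21.16 + 17.64 = 41.76
s = √(41.76/3) = 3.73095
e/s = 4.6 / 3.73095 = 1.2329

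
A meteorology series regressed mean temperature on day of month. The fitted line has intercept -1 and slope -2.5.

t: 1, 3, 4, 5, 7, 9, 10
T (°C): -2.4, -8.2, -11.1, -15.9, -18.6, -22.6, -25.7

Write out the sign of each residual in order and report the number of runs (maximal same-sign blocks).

3 runs

t=1: T̂ = -1 − 2.5·1 = -3.5; e = -2.4 − (-3.5) = 1.1
t=3: T̂ = -1 − 2.5·3 = -8.5; e = -8.2 − (-8.5) = 0.3
t=4: T̂ = -1 − 2.5·4 = -11; e = -11.1 − (-11) = -0.1
t=5: T̂ = -1 − 2.5·5 = -13.5; e = -15.9 − (-13.5) = -2.4
t=7: T̂ = -1 − 2.5·7 = -18.5; e = -18.6 − (-18.5) = -0.1
t=9: T̂ = -1 − 2.5·9 = -23.5; e = -22.6 − (-23.5) = 0.9
t=10: T̂ = -1 − 2.5·10 = -26; e = -25.7 − (-26) = 0.3
Signs: + + − − − + +
Runs: +×2, −×3, +×2 → 3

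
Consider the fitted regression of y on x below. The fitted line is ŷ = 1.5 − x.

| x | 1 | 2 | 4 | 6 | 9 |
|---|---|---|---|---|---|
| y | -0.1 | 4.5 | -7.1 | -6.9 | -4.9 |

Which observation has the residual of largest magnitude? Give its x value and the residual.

x=1: ŷ = 1.5 − 1 = 0.5; r = -0.1 − 0.5 = -0.6
x=2: ŷ = 1.5 − 2 = -0.5; r = 4.5 − (-0.5) = 5
x=4: ŷ = 1.5 − 4 = -2.5; r = -7.1 − (-2.5) = -4.6
x=6: ŷ = 1.5 − 6 = -4.5; r = -6.9 − (-4.5) = -2.4
x=9: ŷ = 1.5 − 9 = -7.5; r = -4.9 − (-7.5) = 2.6
Largest |r| is 5 at x = 2, residual 5.

x = 2, r = 5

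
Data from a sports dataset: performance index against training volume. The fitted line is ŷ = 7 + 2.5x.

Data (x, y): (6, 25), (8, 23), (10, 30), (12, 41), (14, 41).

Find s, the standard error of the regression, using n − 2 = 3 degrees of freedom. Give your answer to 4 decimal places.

s = 3.9158

x=6: ŷ = 7 + 2.5·6 = 22; e = 25 − 22 = 3
x=8: ŷ = 7 + 2.5·8 = 27; e = 23 − 27 = -4
x=10: ŷ = 7 + 2.5·10 = 32; e = 30 − 32 = -2
x=12: ŷ = 7 + 2.5·12 = 37; e = 41 − 37 = 4
x=14: ŷ = 7 + 2.5·14 = 42; e = 41 − 42 = -1
SSE = 9 + 16 + 4 + 16 + 1 = 46
s = √(46/3) = √15.3333 ≈ 3.9158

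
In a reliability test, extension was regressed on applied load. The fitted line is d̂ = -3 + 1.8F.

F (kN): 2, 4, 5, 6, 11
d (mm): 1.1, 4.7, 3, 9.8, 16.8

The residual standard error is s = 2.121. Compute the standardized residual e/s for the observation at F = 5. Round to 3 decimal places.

d̂ = -3 + 1.8·5 = 6
e = 3 − 6 = -3
e/s = -3 / 2.121 = -1.414

-1.414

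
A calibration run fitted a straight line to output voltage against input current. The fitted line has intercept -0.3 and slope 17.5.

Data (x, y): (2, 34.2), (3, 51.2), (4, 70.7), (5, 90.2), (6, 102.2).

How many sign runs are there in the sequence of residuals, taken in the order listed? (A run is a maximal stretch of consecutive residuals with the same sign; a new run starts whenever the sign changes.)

3 runs

x=2: ŷ = -0.3 + 17.5·2 = 34.7; e = 34.2 − 34.7 = -0.5
x=3: ŷ = -0.3 + 17.5·3 = 52.2; e = 51.2 − 52.2 = -1
x=4: ŷ = -0.3 + 17.5·4 = 69.7; e = 70.7 − 69.7 = 1
x=5: ŷ = -0.3 + 17.5·5 = 87.2; e = 90.2 − 87.2 = 3
x=6: ŷ = -0.3 + 17.5·6 = 104.7; e = 102.2 − 104.7 = -2.5
Signs: − − + + −
Runs: −×2, +×2, −×1 → 3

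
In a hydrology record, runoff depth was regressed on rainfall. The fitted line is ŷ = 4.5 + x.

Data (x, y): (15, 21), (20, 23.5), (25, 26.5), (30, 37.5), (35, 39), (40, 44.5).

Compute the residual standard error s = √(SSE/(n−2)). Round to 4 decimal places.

s = 2.3184

x=15: ŷ = 4.5 + 15 = 19.5; e = 21 − 19.5 = 1.5
x=20: ŷ = 4.5 + 20 = 24.5; e = 23.5 − 24.5 = -1
x=25: ŷ = 4.5 + 25 = 29.5; e = 26.5 − 29.5 = -3
x=30: ŷ = 4.5 + 30 = 34.5; e = 37.5 − 34.5 = 3
x=35: ŷ = 4.5 + 35 = 39.5; e = 39 − 39.5 = -0.5
x=40: ŷ = 4.5 + 40 = 44.5; e = 44.5 − 44.5 = 0
SSE = 2.25 + 1 + 9 + 9 + 0.25 + 0 = 21.5
s = √(21.5/4) = √5.375 ≈ 2.3184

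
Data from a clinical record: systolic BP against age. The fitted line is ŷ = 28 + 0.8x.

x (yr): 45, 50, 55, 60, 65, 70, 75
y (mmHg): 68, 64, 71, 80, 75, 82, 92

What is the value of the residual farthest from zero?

r = -5

x=45: ŷ = 28 + 0.8·45 = 64; r = 68 − 64 = 4
x=50: ŷ = 28 + 0.8·50 = 68; r = 64 − 68 = -4
x=55: ŷ = 28 + 0.8·55 = 72; r = 71 − 72 = -1
x=60: ŷ = 28 + 0.8·60 = 76; r = 80 − 76 = 4
x=65: ŷ = 28 + 0.8·65 = 80; r = 75 − 80 = -5
x=70: ŷ = 28 + 0.8·70 = 84; r = 82 − 84 = -2
x=75: ŷ = 28 + 0.8·75 = 88; r = 92 − 88 = 4
Largest |r| is 5 at x = 65, residual -5.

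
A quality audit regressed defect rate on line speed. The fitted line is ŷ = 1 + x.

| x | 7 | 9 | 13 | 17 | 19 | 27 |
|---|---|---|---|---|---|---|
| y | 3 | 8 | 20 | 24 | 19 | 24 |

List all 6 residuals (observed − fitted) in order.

x=7: ŷ = 1 + 7 = 8; e = 3 − 8 = -5
x=9: ŷ = 1 + 9 = 10; e = 8 − 10 = -2
x=13: ŷ = 1 + 13 = 14; e = 20 − 14 = 6
x=17: ŷ = 1 + 17 = 18; e = 24 − 18 = 6
x=19: ŷ = 1 + 19 = 20; e = 19 − 20 = -1
x=27: ŷ = 1 + 27 = 28; e = 24 − 28 = -4

-5, -2, 6, 6, -1, -4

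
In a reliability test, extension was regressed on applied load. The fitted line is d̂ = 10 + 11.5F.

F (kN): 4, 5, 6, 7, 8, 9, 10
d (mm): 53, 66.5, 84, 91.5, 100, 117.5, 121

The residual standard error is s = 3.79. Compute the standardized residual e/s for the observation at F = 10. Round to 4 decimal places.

d̂ = 10 + 11.5·10 = 125
e = 121 − 125 = -4
e/s = -4 / 3.79 = -1.0554

-1.0554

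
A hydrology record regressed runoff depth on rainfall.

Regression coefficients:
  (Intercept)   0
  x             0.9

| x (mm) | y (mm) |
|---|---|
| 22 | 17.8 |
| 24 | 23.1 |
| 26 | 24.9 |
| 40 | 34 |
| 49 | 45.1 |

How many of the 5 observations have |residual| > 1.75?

x=22: ŷ = 0.9·22 = 19.8; r = 17.8 − 19.8 = -2
x=24: ŷ = 0.9·24 = 21.6; r = 23.1 − 21.6 = 1.5
x=26: ŷ = 0.9·26 = 23.4; r = 24.9 − 23.4 = 1.5
x=40: ŷ = 0.9·40 = 36; r = 34 − 36 = -2
x=49: ŷ = 0.9·49 = 44.1; r = 45.1 − 44.1 = 1
|r| > 1.75: x=22 (|r|=2), x=40 (|r|=2) → 2

2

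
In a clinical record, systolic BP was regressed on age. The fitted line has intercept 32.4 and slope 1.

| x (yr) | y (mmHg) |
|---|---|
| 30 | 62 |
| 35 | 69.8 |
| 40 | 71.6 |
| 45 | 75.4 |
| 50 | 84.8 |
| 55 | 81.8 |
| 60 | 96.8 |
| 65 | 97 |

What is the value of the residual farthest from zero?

x=30: ŷ = 32.4 + 30 = 62.4; e = 62 − 62.4 = -0.4
x=35: ŷ = 32.4 + 35 = 67.4; e = 69.8 − 67.4 = 2.4
x=40: ŷ = 32.4 + 40 = 72.4; e = 71.6 − 72.4 = -0.8
x=45: ŷ = 32.4 + 45 = 77.4; e = 75.4 − 77.4 = -2
x=50: ŷ = 32.4 + 50 = 82.4; e = 84.8 − 82.4 = 2.4
x=55: ŷ = 32.4 + 55 = 87.4; e = 81.8 − 87.4 = -5.6
x=60: ŷ = 32.4 + 60 = 92.4; e = 96.8 − 92.4 = 4.4
x=65: ŷ = 32.4 + 65 = 97.4; e = 97 − 97.4 = -0.4
Largest |e| is 5.6 at x = 55, residual -5.6.

e = -5.6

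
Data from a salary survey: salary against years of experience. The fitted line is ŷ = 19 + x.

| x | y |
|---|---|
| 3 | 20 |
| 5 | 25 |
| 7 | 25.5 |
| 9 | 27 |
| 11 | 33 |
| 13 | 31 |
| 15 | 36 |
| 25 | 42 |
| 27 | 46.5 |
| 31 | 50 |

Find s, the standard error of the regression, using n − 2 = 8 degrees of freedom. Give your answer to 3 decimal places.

s = 1.750

x=3: ŷ = 19 + 3 = 22; e = 20 − 22 = -2
x=5: ŷ = 19 + 5 = 24; e = 25 − 24 = 1
x=7: ŷ = 19 + 7 = 26; e = 25.5 − 26 = -0.5
x=9: ŷ = 19 + 9 = 28; e = 27 − 28 = -1
x=11: ŷ = 19 + 11 = 30; e = 33 − 30 = 3
x=13: ŷ = 19 + 13 = 32; e = 31 − 32 = -1
x=15: ŷ = 19 + 15 = 34; e = 36 − 34 = 2
x=25: ŷ = 19 + 25 = 44; e = 42 − 44 = -2
x=27: ŷ = 19 + 27 = 46; e = 46.5 − 46 = 0.5
x=31: ŷ = 19 + 31 = 50; e = 50 − 50 = 0
SSE = 4 + 1 + 0.25 + 1 + 9 + 1 + 4 + 4 + 0.25 + 0 = 24.5
s = √(24.5/8) = √3.0625 ≈ 1.750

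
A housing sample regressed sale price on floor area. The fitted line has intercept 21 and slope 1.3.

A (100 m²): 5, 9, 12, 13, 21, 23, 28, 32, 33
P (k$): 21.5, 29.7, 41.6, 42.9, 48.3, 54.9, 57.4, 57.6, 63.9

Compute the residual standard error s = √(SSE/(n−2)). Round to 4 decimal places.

A=5: P̂ = 21 + 1.3·5 = 27.5; e = 21.5 − 27.5 = -6
A=9: P̂ = 21 + 1.3·9 = 32.7; e = 29.7 − 32.7 = -3
A=12: P̂ = 21 + 1.3·12 = 36.6; e = 41.6 − 36.6 = 5
A=13: P̂ = 21 + 1.3·13 = 37.9; e = 42.9 − 37.9 = 5
A=21: P̂ = 21 + 1.3·21 = 48.3; e = 48.3 − 48.3 = 0
A=23: P̂ = 21 + 1.3·23 = 50.9; e = 54.9 − 50.9 = 4
A=28: P̂ = 21 + 1.3·28 = 57.4; e = 57.4 − 57.4 = 0
A=32: P̂ = 21 + 1.3·32 = 62.6; e = 57.6 − 62.6 = -5
A=33: P̂ = 21 + 1.3·33 = 63.9; e = 63.9 − 63.9 = 0
SSE = 36 + 9 + 25 + 25 + 0 + 16 + 0 + 25 + 0 = 136
s = √(136/7) = √19.4286 ≈ 4.4078

s = 4.4078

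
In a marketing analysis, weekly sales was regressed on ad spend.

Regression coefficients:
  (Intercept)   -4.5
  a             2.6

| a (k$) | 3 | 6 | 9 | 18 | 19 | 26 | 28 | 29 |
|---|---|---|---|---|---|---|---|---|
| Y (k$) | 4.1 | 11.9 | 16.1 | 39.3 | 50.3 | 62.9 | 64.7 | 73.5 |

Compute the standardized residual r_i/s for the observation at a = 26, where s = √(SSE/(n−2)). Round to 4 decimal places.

-0.0598

a=3: ŷ = -4.5 + 2.6·3 = 3.3; r = 4.1 − 3.3 = 0.8
a=6: ŷ = -4.5 + 2.6·6 = 11.1; r = 11.9 − 11.1 = 0.8
a=9: ŷ = -4.5 + 2.6·9 = 18.9; r = 16.1 − 18.9 = -2.8
a=18: ŷ = -4.5 + 2.6·18 = 42.3; r = 39.3 − 42.3 = -3
a=19: ŷ = -4.5 + 2.6·19 = 44.9; r = 50.3 − 44.9 = 5.4
a=26: ŷ = -4.5 + 2.6·26 = 63.1; r = 62.9 − 63.1 = -0.2
a=28: ŷ = -4.5 + 2.6·28 = 68.3; r = 64.7 − 68.3 = -3.6
a=29: ŷ = -4.5 + 2.6·29 = 70.9; r = 73.5 − 70.9 = 2.6
SSE = 0.64 + 0.64 + 7.84 + 9 + 29.16 + 0.04 + 12.96 + 6.76 = 67.04
s = √(67.04/6) = 3.34265
r/s = -0.2 / 3.34265 = -0.0598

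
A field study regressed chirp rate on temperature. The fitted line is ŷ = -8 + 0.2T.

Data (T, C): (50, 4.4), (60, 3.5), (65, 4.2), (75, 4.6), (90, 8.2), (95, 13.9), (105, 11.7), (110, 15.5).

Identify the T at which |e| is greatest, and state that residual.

T = 95, e = 2.9

T=50: ŷ = -8 + 0.2·50 = 2; e = 4.4 − 2 = 2.4
T=60: ŷ = -8 + 0.2·60 = 4; e = 3.5 − 4 = -0.5
T=65: ŷ = -8 + 0.2·65 = 5; e = 4.2 − 5 = -0.8
T=75: ŷ = -8 + 0.2·75 = 7; e = 4.6 − 7 = -2.4
T=90: ŷ = -8 + 0.2·90 = 10; e = 8.2 − 10 = -1.8
T=95: ŷ = -8 + 0.2·95 = 11; e = 13.9 − 11 = 2.9
T=105: ŷ = -8 + 0.2·105 = 13; e = 11.7 − 13 = -1.3
T=110: ŷ = -8 + 0.2·110 = 14; e = 15.5 − 14 = 1.5
Largest |e| is 2.9 at T = 95, residual 2.9.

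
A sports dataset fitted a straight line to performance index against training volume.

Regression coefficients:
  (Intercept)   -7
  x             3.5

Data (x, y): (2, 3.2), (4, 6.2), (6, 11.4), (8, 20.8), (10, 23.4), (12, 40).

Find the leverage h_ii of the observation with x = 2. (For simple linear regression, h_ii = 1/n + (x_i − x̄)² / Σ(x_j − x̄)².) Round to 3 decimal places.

x̄ = (2 + 4 + 6 + 8 + 10 + 12)/6 = 7
Σ(x − x̄)² = 25 + 9 + 1 + 1 + 9 + 25 = 70
h = 1/6 + (-5)²/70 = 0.166667 + 0.357143 = 0.524

h = 0.524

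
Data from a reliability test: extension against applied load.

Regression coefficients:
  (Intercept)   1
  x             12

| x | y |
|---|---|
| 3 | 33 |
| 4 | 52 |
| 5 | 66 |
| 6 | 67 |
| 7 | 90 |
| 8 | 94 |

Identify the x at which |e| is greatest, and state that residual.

x=3: ŷ = 1 + 12·3 = 37; e = 33 − 37 = -4
x=4: ŷ = 1 + 12·4 = 49; e = 52 − 49 = 3
x=5: ŷ = 1 + 12·5 = 61; e = 66 − 61 = 5
x=6: ŷ = 1 + 12·6 = 73; e = 67 − 73 = -6
x=7: ŷ = 1 + 12·7 = 85; e = 90 − 85 = 5
x=8: ŷ = 1 + 12·8 = 97; e = 94 − 97 = -3
Largest |e| is 6 at x = 6, residual -6.

x = 6, e = -6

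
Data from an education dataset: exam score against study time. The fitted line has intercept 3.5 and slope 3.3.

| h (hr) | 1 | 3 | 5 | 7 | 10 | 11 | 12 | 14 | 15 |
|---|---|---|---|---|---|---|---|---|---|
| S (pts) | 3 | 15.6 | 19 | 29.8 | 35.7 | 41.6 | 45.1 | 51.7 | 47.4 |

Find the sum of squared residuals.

SSE = 73.76

h=1: Ŝ = 3.5 + 3.3·1 = 6.8; r = 3 − 6.8 = -3.8
h=3: Ŝ = 3.5 + 3.3·3 = 13.4; r = 15.6 − 13.4 = 2.2
h=5: Ŝ = 3.5 + 3.3·5 = 20; r = 19 − 20 = -1
h=7: Ŝ = 3.5 + 3.3·7 = 26.6; r = 29.8 − 26.6 = 3.2
h=10: Ŝ = 3.5 + 3.3·10 = 36.5; r = 35.7 − 36.5 = -0.8
h=11: Ŝ = 3.5 + 3.3·11 = 39.8; r = 41.6 − 39.8 = 1.8
h=12: Ŝ = 3.5 + 3.3·12 = 43.1; r = 45.1 − 43.1 = 2
h=14: Ŝ = 3.5 + 3.3·14 = 49.7; r = 51.7 − 49.7 = 2
h=15: Ŝ = 3.5 + 3.3·15 = 53; r = 47.4 − 53 = -5.6
SSE = 14.44 + 4.84 + 1 + 10.24 + 0.64 + 3.24 + 4 + 4 + 31.36 = 73.76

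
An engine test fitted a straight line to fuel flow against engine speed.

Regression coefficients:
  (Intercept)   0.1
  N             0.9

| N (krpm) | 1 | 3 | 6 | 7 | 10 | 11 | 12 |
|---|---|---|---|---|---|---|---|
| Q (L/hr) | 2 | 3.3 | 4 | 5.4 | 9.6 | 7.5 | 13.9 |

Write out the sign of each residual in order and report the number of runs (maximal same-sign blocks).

N=1: ŷ = 0.1 + 0.9·1 = 1; e = 2 − 1 = 1
N=3: ŷ = 0.1 + 0.9·3 = 2.8; e = 3.3 − 2.8 = 0.5
N=6: ŷ = 0.1 + 0.9·6 = 5.5; e = 4 − 5.5 = -1.5
N=7: ŷ = 0.1 + 0.9·7 = 6.4; e = 5.4 − 6.4 = -1
N=10: ŷ = 0.1 + 0.9·10 = 9.1; e = 9.6 − 9.1 = 0.5
N=11: ŷ = 0.1 + 0.9·11 = 10; e = 7.5 − 10 = -2.5
N=12: ŷ = 0.1 + 0.9·12 = 10.9; e = 13.9 − 10.9 = 3
Signs: + + − − + − +
Runs: +×2, −×2, +×1, −×1, +×1 → 5

5 runs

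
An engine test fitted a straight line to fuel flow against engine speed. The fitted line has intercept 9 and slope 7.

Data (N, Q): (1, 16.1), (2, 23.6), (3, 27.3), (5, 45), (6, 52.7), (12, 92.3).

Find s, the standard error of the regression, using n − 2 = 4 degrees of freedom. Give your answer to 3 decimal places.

N=1: Q̂ = 9 + 7·1 = 16; e = 16.1 − 16 = 0.1
N=2: Q̂ = 9 + 7·2 = 23; e = 23.6 − 23 = 0.6
N=3: Q̂ = 9 + 7·3 = 30; e = 27.3 − 30 = -2.7
N=5: Q̂ = 9 + 7·5 = 44; e = 45 − 44 = 1
N=6: Q̂ = 9 + 7·6 = 51; e = 52.7 − 51 = 1.7
N=12: Q̂ = 9 + 7·12 = 93; e = 92.3 − 93 = -0.7
SSE = 0.01 + 0.36 + 7.29 + 1 + 2.89 + 0.49 = 12.04
s = √(12.04/4) = √3.01 ≈ 1.735

s = 1.735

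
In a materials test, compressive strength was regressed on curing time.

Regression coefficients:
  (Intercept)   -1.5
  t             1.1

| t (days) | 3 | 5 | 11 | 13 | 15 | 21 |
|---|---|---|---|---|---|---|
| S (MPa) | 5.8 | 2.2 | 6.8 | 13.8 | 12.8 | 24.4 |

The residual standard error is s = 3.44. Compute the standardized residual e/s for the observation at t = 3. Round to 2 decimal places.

1.16

ŷ = -1.5 + 1.1·3 = 1.8
e = 5.8 − 1.8 = 4
e/s = 4 / 3.44 = 1.16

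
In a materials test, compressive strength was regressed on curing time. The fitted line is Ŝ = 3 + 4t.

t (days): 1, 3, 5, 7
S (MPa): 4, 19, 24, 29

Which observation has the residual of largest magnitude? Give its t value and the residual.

t=1: Ŝ = 3 + 4·1 = 7; e = 4 − 7 = -3
t=3: Ŝ = 3 + 4·3 = 15; e = 19 − 15 = 4
t=5: Ŝ = 3 + 4·5 = 23; e = 24 − 23 = 1
t=7: Ŝ = 3 + 4·7 = 31; e = 29 − 31 = -2
Largest |e| is 4 at t = 3, residual 4.

t = 3, e = 4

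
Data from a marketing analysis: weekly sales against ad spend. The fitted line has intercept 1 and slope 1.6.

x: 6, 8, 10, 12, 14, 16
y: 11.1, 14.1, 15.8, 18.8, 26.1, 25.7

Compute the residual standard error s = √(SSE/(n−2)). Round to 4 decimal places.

x=6: ŷ = 1 + 1.6·6 = 10.6; r = 11.1 − 10.6 = 0.5
x=8: ŷ = 1 + 1.6·8 = 13.8; r = 14.1 − 13.8 = 0.3
x=10: ŷ = 1 + 1.6·10 = 17; r = 15.8 − 17 = -1.2
x=12: ŷ = 1 + 1.6·12 = 20.2; r = 18.8 − 20.2 = -1.4
x=14: ŷ = 1 + 1.6·14 = 23.4; r = 26.1 − 23.4 = 2.7
x=16: ŷ = 1 + 1.6·16 = 26.6; r = 25.7 − 26.6 = -0.9
SSE = 0.25 + 0.09 + 1.44 + 1.96 + 7.29 + 0.81 = 11.84
s = √(11.84/4) = √2.96 ≈ 1.7205

s = 1.7205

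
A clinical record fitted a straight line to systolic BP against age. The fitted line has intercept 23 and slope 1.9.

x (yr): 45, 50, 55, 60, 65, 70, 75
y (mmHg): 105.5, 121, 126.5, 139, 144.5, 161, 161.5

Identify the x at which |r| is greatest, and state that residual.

x=45: ŷ = 23 + 1.9·45 = 108.5; r = 105.5 − 108.5 = -3
x=50: ŷ = 23 + 1.9·50 = 118; r = 121 − 118 = 3
x=55: ŷ = 23 + 1.9·55 = 127.5; r = 126.5 − 127.5 = -1
x=60: ŷ = 23 + 1.9·60 = 137; r = 139 − 137 = 2
x=65: ŷ = 23 + 1.9·65 = 146.5; r = 144.5 − 146.5 = -2
x=70: ŷ = 23 + 1.9·70 = 156; r = 161 − 156 = 5
x=75: ŷ = 23 + 1.9·75 = 165.5; r = 161.5 − 165.5 = -4
Largest |r| is 5 at x = 70, residual 5.

x = 70, r = 5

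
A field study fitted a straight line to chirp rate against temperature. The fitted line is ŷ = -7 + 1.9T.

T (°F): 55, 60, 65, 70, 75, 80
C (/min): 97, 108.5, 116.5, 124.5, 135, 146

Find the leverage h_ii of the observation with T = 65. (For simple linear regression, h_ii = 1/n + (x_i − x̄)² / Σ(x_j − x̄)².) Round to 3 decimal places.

T̄ = (55 + 60 + 65 + 70 + 75 + 80)/6 = 67.5
Σ(T − T̄)² = 156.25 + 56.25 + 6.25 + 6.25 + 56.25 + 156.25 = 437.5
h = 1/6 + (-2.5)²/437.5 = 0.166667 + 0.0142857 = 0.181

h = 0.181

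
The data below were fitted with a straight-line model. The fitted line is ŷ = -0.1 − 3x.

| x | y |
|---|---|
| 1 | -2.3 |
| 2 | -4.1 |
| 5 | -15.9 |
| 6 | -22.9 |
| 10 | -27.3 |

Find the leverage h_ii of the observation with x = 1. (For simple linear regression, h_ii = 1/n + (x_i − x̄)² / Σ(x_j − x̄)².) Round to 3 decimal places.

x̄ = (1 + 2 + 5 + 6 + 10)/5 = 4.8
Σ(x − x̄)² = 14.44 + 7.84 + 0.04 + 1.44 + 27.04 = 50.8
h = 1/5 + (-3.8)²/50.8 = 0.2 + 0.284252 = 0.484

h = 0.484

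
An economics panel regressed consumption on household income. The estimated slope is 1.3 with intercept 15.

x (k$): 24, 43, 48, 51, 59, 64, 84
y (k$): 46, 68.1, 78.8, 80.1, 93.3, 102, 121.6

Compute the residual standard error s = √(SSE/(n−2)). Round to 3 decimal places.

x=24: ŷ = 15 + 1.3·24 = 46.2; e = 46 − 46.2 = -0.2
x=43: ŷ = 15 + 1.3·43 = 70.9; e = 68.1 − 70.9 = -2.8
x=48: ŷ = 15 + 1.3·48 = 77.4; e = 78.8 − 77.4 = 1.4
x=51: ŷ = 15 + 1.3·51 = 81.3; e = 80.1 − 81.3 = -1.2
x=59: ŷ = 15 + 1.3·59 = 91.7; e = 93.3 − 91.7 = 1.6
x=64: ŷ = 15 + 1.3·64 = 98.2; e = 102 − 98.2 = 3.8
x=84: ŷ = 15 + 1.3·84 = 124.2; e = 121.6 − 124.2 = -2.6
SSE = 0.04 + 7.84 + 1.96 + 1.44 + 2.56 + 14.44 + 6.76 = 35.04
s = √(35.04/5) = √7.008 ≈ 2.647

s = 2.647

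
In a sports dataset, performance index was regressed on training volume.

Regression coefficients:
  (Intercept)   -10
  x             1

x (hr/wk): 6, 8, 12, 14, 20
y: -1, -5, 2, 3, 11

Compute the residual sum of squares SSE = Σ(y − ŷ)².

SSE = 20

x=6: ŷ = -10 + 6 = -4; r = -1 − (-4) = 3
x=8: ŷ = -10 + 8 = -2; r = -5 − (-2) = -3
x=12: ŷ = -10 + 12 = 2; r = 2 − 2 = 0
x=14: ŷ = -10 + 14 = 4; r = 3 − 4 = -1
x=20: ŷ = -10 + 20 = 10; r = 11 − 10 = 1
SSE = 9 + 9 + 0 + 1 + 1 = 20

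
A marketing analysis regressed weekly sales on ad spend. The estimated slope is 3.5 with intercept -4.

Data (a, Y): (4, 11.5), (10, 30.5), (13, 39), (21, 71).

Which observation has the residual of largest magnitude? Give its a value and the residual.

a=4: ŷ = -4 + 3.5·4 = 10; r = 11.5 − 10 = 1.5
a=10: ŷ = -4 + 3.5·10 = 31; r = 30.5 − 31 = -0.5
a=13: ŷ = -4 + 3.5·13 = 41.5; r = 39 − 41.5 = -2.5
a=21: ŷ = -4 + 3.5·21 = 69.5; r = 71 − 69.5 = 1.5
Largest |r| is 2.5 at a = 13, residual -2.5.

a = 13, r = -2.5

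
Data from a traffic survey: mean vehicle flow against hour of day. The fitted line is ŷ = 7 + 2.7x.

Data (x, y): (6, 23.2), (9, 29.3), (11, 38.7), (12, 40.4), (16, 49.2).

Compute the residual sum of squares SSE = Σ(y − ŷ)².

SSE = 10

x=6: ŷ = 7 + 2.7·6 = 23.2; r = 23.2 − 23.2 = 0
x=9: ŷ = 7 + 2.7·9 = 31.3; r = 29.3 − 31.3 = -2
x=11: ŷ = 7 + 2.7·11 = 36.7; r = 38.7 − 36.7 = 2
x=12: ŷ = 7 + 2.7·12 = 39.4; r = 40.4 − 39.4 = 1
x=16: ŷ = 7 + 2.7·16 = 50.2; r = 49.2 − 50.2 = -1
SSE = 0 + 4 + 4 + 1 + 1 = 10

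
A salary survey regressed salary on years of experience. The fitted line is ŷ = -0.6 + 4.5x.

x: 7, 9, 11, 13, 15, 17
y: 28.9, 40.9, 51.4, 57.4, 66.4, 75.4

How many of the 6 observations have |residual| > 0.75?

3

x=7: ŷ = -0.6 + 4.5·7 = 30.9; r = 28.9 − 30.9 = -2
x=9: ŷ = -0.6 + 4.5·9 = 39.9; r = 40.9 − 39.9 = 1
x=11: ŷ = -0.6 + 4.5·11 = 48.9; r = 51.4 − 48.9 = 2.5
x=13: ŷ = -0.6 + 4.5·13 = 57.9; r = 57.4 − 57.9 = -0.5
x=15: ŷ = -0.6 + 4.5·15 = 66.9; r = 66.4 − 66.9 = -0.5
x=17: ŷ = -0.6 + 4.5·17 = 75.9; r = 75.4 − 75.9 = -0.5
|r| > 0.75: x=7 (|r|=2), x=9 (|r|=1), x=11 (|r|=2.5) → 3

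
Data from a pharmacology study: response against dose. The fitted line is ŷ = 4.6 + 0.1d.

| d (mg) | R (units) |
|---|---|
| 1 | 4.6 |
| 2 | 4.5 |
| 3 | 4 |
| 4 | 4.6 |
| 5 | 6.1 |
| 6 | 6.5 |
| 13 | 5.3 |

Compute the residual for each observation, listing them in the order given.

-0.1, -0.3, -0.9, -0.4, 1, 1.3, -0.6

d=1: ŷ = 4.6 + 0.1·1 = 4.7; e = 4.6 − 4.7 = -0.1
d=2: ŷ = 4.6 + 0.1·2 = 4.8; e = 4.5 − 4.8 = -0.3
d=3: ŷ = 4.6 + 0.1·3 = 4.9; e = 4 − 4.9 = -0.9
d=4: ŷ = 4.6 + 0.1·4 = 5; e = 4.6 − 5 = -0.4
d=5: ŷ = 4.6 + 0.1·5 = 5.1; e = 6.1 − 5.1 = 1
d=6: ŷ = 4.6 + 0.1·6 = 5.2; e = 6.5 − 5.2 = 1.3
d=13: ŷ = 4.6 + 0.1·13 = 5.9; e = 5.3 − 5.9 = -0.6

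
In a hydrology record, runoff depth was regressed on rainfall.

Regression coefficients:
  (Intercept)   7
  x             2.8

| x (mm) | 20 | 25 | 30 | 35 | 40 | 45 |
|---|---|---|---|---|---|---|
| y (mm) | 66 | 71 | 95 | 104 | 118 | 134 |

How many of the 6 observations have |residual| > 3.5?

2

x=20: ŷ = 7 + 2.8·20 = 63; e = 66 − 63 = 3
x=25: ŷ = 7 + 2.8·25 = 77; e = 71 − 77 = -6
x=30: ŷ = 7 + 2.8·30 = 91; e = 95 − 91 = 4
x=35: ŷ = 7 + 2.8·35 = 105; e = 104 − 105 = -1
x=40: ŷ = 7 + 2.8·40 = 119; e = 118 − 119 = -1
x=45: ŷ = 7 + 2.8·45 = 133; e = 134 − 133 = 1
|e| > 3.5: x=25 (|e|=6), x=30 (|e|=4) → 2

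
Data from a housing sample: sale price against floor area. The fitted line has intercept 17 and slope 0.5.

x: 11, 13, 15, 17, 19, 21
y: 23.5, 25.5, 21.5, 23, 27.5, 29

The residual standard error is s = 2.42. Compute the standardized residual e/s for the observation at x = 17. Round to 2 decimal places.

-1.03

ŷ = 17 + 0.5·17 = 25.5
e = 23 − 25.5 = -2.5
e/s = -2.5 / 2.42 = -1.03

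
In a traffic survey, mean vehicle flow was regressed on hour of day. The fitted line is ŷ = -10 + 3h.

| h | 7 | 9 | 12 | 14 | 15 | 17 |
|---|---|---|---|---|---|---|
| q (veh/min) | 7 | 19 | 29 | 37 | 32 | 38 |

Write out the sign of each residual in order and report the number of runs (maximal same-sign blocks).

h=7: ŷ = -10 + 3·7 = 11; r = 7 − 11 = -4
h=9: ŷ = -10 + 3·9 = 17; r = 19 − 17 = 2
h=12: ŷ = -10 + 3·12 = 26; r = 29 − 26 = 3
h=14: ŷ = -10 + 3·14 = 32; r = 37 − 32 = 5
h=15: ŷ = -10 + 3·15 = 35; r = 32 − 35 = -3
h=17: ŷ = -10 + 3·17 = 41; r = 38 − 41 = -3
Signs: − + + + − −
Runs: −×1, +×3, −×2 → 3

3 runs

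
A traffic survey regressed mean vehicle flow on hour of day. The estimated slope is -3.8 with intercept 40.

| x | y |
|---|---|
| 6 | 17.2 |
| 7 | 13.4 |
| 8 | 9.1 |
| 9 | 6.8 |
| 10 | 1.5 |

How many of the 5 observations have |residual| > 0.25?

x=6: ŷ = 40 − 3.8·6 = 17.2; e = 17.2 − 17.2 = 0
x=7: ŷ = 40 − 3.8·7 = 13.4; e = 13.4 − 13.4 = 0
x=8: ŷ = 40 − 3.8·8 = 9.6; e = 9.1 − 9.6 = -0.5
x=9: ŷ = 40 − 3.8·9 = 5.8; e = 6.8 − 5.8 = 1
x=10: ŷ = 40 − 3.8·10 = 2; e = 1.5 − 2 = -0.5
|e| > 0.25: x=8 (|e|=0.5), x=9 (|e|=1), x=10 (|e|=0.5) → 3

3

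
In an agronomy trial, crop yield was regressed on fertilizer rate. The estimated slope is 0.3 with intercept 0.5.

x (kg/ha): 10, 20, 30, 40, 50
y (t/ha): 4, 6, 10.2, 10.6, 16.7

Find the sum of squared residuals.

SSE = 6.04

x=10: ŷ = 0.5 + 0.3·10 = 3.5; r = 4 − 3.5 = 0.5
x=20: ŷ = 0.5 + 0.3·20 = 6.5; r = 6 − 6.5 = -0.5
x=30: ŷ = 0.5 + 0.3·30 = 9.5; r = 10.2 − 9.5 = 0.7
x=40: ŷ = 0.5 + 0.3·40 = 12.5; r = 10.6 − 12.5 = -1.9
x=50: ŷ = 0.5 + 0.3·50 = 15.5; r = 16.7 − 15.5 = 1.2
SSE = 0.25 + 0.25 + 0.49 + 3.61 + 1.44 = 6.04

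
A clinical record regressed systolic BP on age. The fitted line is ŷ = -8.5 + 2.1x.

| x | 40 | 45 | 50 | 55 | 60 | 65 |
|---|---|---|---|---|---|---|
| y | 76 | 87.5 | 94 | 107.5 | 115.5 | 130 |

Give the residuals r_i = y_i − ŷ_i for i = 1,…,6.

x=40: ŷ = -8.5 + 2.1·40 = 75.5; r = 76 − 75.5 = 0.5
x=45: ŷ = -8.5 + 2.1·45 = 86; r = 87.5 − 86 = 1.5
x=50: ŷ = -8.5 + 2.1·50 = 96.5; r = 94 − 96.5 = -2.5
x=55: ŷ = -8.5 + 2.1·55 = 107; r = 107.5 − 107 = 0.5
x=60: ŷ = -8.5 + 2.1·60 = 117.5; r = 115.5 − 117.5 = -2
x=65: ŷ = -8.5 + 2.1·65 = 128; r = 130 − 128 = 2

0.5, 1.5, -2.5, 0.5, -2, 2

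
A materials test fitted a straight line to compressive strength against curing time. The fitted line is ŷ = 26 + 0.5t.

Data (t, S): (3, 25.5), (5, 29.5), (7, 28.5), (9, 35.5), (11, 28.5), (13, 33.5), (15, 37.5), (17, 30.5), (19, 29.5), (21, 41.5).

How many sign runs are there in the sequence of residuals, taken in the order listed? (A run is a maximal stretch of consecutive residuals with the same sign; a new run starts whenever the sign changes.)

t=3: ŷ = 26 + 0.5·3 = 27.5; r = 25.5 − 27.5 = -2
t=5: ŷ = 26 + 0.5·5 = 28.5; r = 29.5 − 28.5 = 1
t=7: ŷ = 26 + 0.5·7 = 29.5; r = 28.5 − 29.5 = -1
t=9: ŷ = 26 + 0.5·9 = 30.5; r = 35.5 − 30.5 = 5
t=11: ŷ = 26 + 0.5·11 = 31.5; r = 28.5 − 31.5 = -3
t=13: ŷ = 26 + 0.5·13 = 32.5; r = 33.5 − 32.5 = 1
t=15: ŷ = 26 + 0.5·15 = 33.5; r = 37.5 − 33.5 = 4
t=17: ŷ = 26 + 0.5·17 = 34.5; r = 30.5 − 34.5 = -4
t=19: ŷ = 26 + 0.5·19 = 35.5; r = 29.5 − 35.5 = -6
t=21: ŷ = 26 + 0.5·21 = 36.5; r = 41.5 − 36.5 = 5
Signs: − + − + − + + − − +
Runs: −×1, +×1, −×1, +×1, −×1, +×2, −×2, +×1 → 8

8 runs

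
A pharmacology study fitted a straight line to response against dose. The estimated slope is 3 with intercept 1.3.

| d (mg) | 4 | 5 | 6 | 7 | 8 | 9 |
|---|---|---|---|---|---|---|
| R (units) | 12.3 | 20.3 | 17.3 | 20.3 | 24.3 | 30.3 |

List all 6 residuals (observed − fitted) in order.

d=4: R̂ = 1.3 + 3·4 = 13.3; e = 12.3 − 13.3 = -1
d=5: R̂ = 1.3 + 3·5 = 16.3; e = 20.3 − 16.3 = 4
d=6: R̂ = 1.3 + 3·6 = 19.3; e = 17.3 − 19.3 = -2
d=7: R̂ = 1.3 + 3·7 = 22.3; e = 20.3 − 22.3 = -2
d=8: R̂ = 1.3 + 3·8 = 25.3; e = 24.3 − 25.3 = -1
d=9: R̂ = 1.3 + 3·9 = 28.3; e = 30.3 − 28.3 = 2

-1, 4, -2, -2, -1, 2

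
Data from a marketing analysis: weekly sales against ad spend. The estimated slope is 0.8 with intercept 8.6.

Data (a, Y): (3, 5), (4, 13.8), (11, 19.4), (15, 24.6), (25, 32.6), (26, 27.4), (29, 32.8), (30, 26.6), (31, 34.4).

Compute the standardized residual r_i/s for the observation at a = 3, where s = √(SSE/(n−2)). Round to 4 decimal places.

-1.4614

a=3: Ŷ = 8.6 + 0.8·3 = 11; r = 5 − 11 = -6
a=4: Ŷ = 8.6 + 0.8·4 = 11.8; r = 13.8 − 11.8 = 2
a=11: Ŷ = 8.6 + 0.8·11 = 17.4; r = 19.4 − 17.4 = 2
a=15: Ŷ = 8.6 + 0.8·15 = 20.6; r = 24.6 − 20.6 = 4
a=25: Ŷ = 8.6 + 0.8·25 = 28.6; r = 32.6 − 28.6 = 4
a=26: Ŷ = 8.6 + 0.8·26 = 29.4; r = 27.4 − 29.4 = -2
a=29: Ŷ = 8.6 + 0.8·29 = 31.8; r = 32.8 − 31.8 = 1
a=30: Ŷ = 8.6 + 0.8·30 = 32.6; r = 26.6 − 32.6 = -6
a=31: Ŷ = 8.6 + 0.8·31 = 33.4; r = 34.4 − 33.4 = 1
SSE = 36 + 4 + 4 + 16 + 16 + 4 + 1 + 36 + 1 = 118
s = √(118/7) = 4.10575
r/s = -6 / 4.10575 = -1.4614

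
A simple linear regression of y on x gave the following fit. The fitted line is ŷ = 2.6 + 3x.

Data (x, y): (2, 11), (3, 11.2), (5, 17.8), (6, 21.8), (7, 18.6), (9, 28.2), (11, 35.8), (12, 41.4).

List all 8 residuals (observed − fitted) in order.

2.4, -0.4, 0.2, 1.2, -5, -1.4, 0.2, 2.8

x=2: ŷ = 2.6 + 3·2 = 8.6; e = 11 − 8.6 = 2.4
x=3: ŷ = 2.6 + 3·3 = 11.6; e = 11.2 − 11.6 = -0.4
x=5: ŷ = 2.6 + 3·5 = 17.6; e = 17.8 − 17.6 = 0.2
x=6: ŷ = 2.6 + 3·6 = 20.6; e = 21.8 − 20.6 = 1.2
x=7: ŷ = 2.6 + 3·7 = 23.6; e = 18.6 − 23.6 = -5
x=9: ŷ = 2.6 + 3·9 = 29.6; e = 28.2 − 29.6 = -1.4
x=11: ŷ = 2.6 + 3·11 = 35.6; e = 35.8 − 35.6 = 0.2
x=12: ŷ = 2.6 + 3·12 = 38.6; e = 41.4 − 38.6 = 2.8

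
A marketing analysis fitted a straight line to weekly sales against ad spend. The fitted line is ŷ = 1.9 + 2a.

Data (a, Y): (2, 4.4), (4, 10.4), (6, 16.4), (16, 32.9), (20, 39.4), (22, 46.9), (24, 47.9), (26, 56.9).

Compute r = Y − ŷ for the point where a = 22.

ŷ = 1.9 + 2·22 = 45.9
r = 46.9 − 45.9 = 1

r = 1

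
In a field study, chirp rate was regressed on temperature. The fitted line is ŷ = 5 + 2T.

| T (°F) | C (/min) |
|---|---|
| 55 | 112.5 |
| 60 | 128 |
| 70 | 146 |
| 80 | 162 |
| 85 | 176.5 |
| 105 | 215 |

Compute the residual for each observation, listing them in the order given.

T=55: ŷ = 5 + 2·55 = 115; e = 112.5 − 115 = -2.5
T=60: ŷ = 5 + 2·60 = 125; e = 128 − 125 = 3
T=70: ŷ = 5 + 2·70 = 145; e = 146 − 145 = 1
T=80: ŷ = 5 + 2·80 = 165; e = 162 − 165 = -3
T=85: ŷ = 5 + 2·85 = 175; e = 176.5 − 175 = 1.5
T=105: ŷ = 5 + 2·105 = 215; e = 215 − 215 = 0

-2.5, 3, 1, -3, 1.5, 0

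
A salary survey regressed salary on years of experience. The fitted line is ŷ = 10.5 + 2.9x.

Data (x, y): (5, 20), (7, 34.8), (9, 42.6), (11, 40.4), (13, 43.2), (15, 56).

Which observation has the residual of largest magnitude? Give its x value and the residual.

x = 9, r = 6

x=5: ŷ = 10.5 + 2.9·5 = 25; r = 20 − 25 = -5
x=7: ŷ = 10.5 + 2.9·7 = 30.8; r = 34.8 − 30.8 = 4
x=9: ŷ = 10.5 + 2.9·9 = 36.6; r = 42.6 − 36.6 = 6
x=11: ŷ = 10.5 + 2.9·11 = 42.4; r = 40.4 − 42.4 = -2
x=13: ŷ = 10.5 + 2.9·13 = 48.2; r = 43.2 − 48.2 = -5
x=15: ŷ = 10.5 + 2.9·15 = 54; r = 56 − 54 = 2
Largest |r| is 6 at x = 9, residual 6.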